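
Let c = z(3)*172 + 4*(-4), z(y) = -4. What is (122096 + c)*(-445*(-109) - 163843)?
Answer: -14001110496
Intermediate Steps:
c = -704 (c = -4*172 + 4*(-4) = -688 - 16 = -704)
(122096 + c)*(-445*(-109) - 163843) = (122096 - 704)*(-445*(-109) - 163843) = 121392*(48505 - 163843) = 121392*(-115338) = -14001110496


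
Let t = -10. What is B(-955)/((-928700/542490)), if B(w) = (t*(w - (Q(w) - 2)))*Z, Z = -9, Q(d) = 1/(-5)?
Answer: 2325980124/46435 ≈ 50091.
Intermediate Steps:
Q(d) = -⅕
B(w) = 198 + 90*w (B(w) = -10*(w - (-⅕ - 2))*(-9) = -10*(w - 1*(-11/5))*(-9) = -10*(w + 11/5)*(-9) = -10*(11/5 + w)*(-9) = (-22 - 10*w)*(-9) = 198 + 90*w)
B(-955)/((-928700/542490)) = (198 + 90*(-955))/((-928700/542490)) = (198 - 85950)/((-928700*1/542490)) = -85752/(-92870/54249) = -85752*(-54249/92870) = 2325980124/46435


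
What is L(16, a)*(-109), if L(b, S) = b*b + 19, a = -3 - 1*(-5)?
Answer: -29975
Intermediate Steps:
a = 2 (a = -3 + 5 = 2)
L(b, S) = 19 + b² (L(b, S) = b² + 19 = 19 + b²)
L(16, a)*(-109) = (19 + 16²)*(-109) = (19 + 256)*(-109) = 275*(-109) = -29975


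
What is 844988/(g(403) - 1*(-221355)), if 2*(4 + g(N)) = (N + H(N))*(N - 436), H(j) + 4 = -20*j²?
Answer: 1689976/107619475 ≈ 0.015703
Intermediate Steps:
H(j) = -4 - 20*j²
g(N) = -4 + (-436 + N)*(-4 + N - 20*N²)/2 (g(N) = -4 + ((N + (-4 - 20*N²))*(N - 436))/2 = -4 + ((-4 + N - 20*N²)*(-436 + N))/2 = -4 + ((-436 + N)*(-4 + N - 20*N²))/2 = -4 + (-436 + N)*(-4 + N - 20*N²)/2)
844988/(g(403) - 1*(-221355)) = 844988/((868 - 220*403 - 10*403³ + (8721/2)*403²) - 1*(-221355)) = 844988/((868 - 88660 - 10*65450827 + (8721/2)*162409) + 221355) = 844988/((868 - 88660 - 654508270 + 1416368889/2) + 221355) = 844988/(107176765/2 + 221355) = 844988/(107619475/2) = 844988*(2/107619475) = 1689976/107619475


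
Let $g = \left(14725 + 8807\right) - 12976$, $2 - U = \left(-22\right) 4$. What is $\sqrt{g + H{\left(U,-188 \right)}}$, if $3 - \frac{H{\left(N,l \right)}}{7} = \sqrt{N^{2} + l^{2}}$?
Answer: $\sqrt{10577 - 14 \sqrt{10861}} \approx 95.488$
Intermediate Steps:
$U = 90$ ($U = 2 - \left(-22\right) 4 = 2 - -88 = 2 + 88 = 90$)
$H{\left(N,l \right)} = 21 - 7 \sqrt{N^{2} + l^{2}}$
$g = 10556$ ($g = 23532 - 12976 = 10556$)
$\sqrt{g + H{\left(U,-188 \right)}} = \sqrt{10556 + \left(21 - 7 \sqrt{90^{2} + \left(-188\right)^{2}}\right)} = \sqrt{10556 + \left(21 - 7 \sqrt{8100 + 35344}\right)} = \sqrt{10556 + \left(21 - 7 \sqrt{43444}\right)} = \sqrt{10556 + \left(21 - 7 \cdot 2 \sqrt{10861}\right)} = \sqrt{10556 + \left(21 - 14 \sqrt{10861}\right)} = \sqrt{10577 - 14 \sqrt{10861}}$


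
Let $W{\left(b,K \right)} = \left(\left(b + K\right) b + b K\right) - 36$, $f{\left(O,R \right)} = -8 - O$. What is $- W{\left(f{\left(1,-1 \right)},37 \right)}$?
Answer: $621$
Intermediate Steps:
$W{\left(b,K \right)} = -36 + K b + b \left(K + b\right)$ ($W{\left(b,K \right)} = \left(\left(K + b\right) b + K b\right) - 36 = \left(b \left(K + b\right) + K b\right) - 36 = \left(K b + b \left(K + b\right)\right) - 36 = -36 + K b + b \left(K + b\right)$)
$- W{\left(f{\left(1,-1 \right)},37 \right)} = - (-36 + \left(-8 - 1\right)^{2} + 2 \cdot 37 \left(-8 - 1\right)) = - (-36 + \left(-9\right)^{2} + 2 \cdot 37 \left(-9\right)) = - (-36 + 81 - 666) = \left(-1\right) \left(-621\right) = 621$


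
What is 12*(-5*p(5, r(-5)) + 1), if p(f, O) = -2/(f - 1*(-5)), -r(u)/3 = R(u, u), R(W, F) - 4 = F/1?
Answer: 24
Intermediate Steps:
R(W, F) = 4 + F (R(W, F) = 4 + F/1 = 4 + F*1 = 4 + F)
r(u) = -12 - 3*u (r(u) = -3*(4 + u) = -12 - 3*u)
p(f, O) = -2/(5 + f) (p(f, O) = -2/(f + 5) = -2/(5 + f))
12*(-5*p(5, r(-5)) + 1) = 12*(-(-10)/(5 + 5) + 1) = 12*(-(-10)/10 + 1) = 12*(-5*(-1/5) + 1) = 12*(1 + 1) = 12*2 = 24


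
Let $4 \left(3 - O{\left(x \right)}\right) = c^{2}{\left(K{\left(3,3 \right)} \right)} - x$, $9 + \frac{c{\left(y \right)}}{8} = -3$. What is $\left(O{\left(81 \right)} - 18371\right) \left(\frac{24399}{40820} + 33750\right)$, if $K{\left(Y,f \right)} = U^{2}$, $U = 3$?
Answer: $- \frac{113807614253193}{163280} \approx -6.9701 \cdot 10^{8}$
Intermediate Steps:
$K{\left(Y,f \right)} = 9$ ($K{\left(Y,f \right)} = 3^{2} = 9$)
$c{\left(y \right)} = -96$ ($c{\left(y \right)} = -72 + 8 \left(-3\right) = -72 - 24 = -96$)
$O{\left(x \right)} = -2301 + \frac{x}{4}$ ($O{\left(x \right)} = 3 - \frac{\left(-96\right)^{2} - x}{4} = 3 - \frac{9216 - x}{4} = 3 + \left(-2304 + \frac{x}{4}\right) = -2301 + \frac{x}{4}$)
$\left(O{\left(81 \right)} - 18371\right) \left(\frac{24399}{40820} + 33750\right) = \left(\left(-2301 + \frac{1}{4} \cdot 81\right) - 18371\right) \left(\frac{24399}{40820} + 33750\right) = \left(\left(-2301 + \frac{81}{4}\right) - 18371\right) \left(24399 \cdot \frac{1}{40820} + 33750\right) = \left(- \frac{9123}{4} - 18371\right) \left(\frac{24399}{40820} + 33750\right) = \left(- \frac{82607}{4}\right) \frac{1377699399}{40820} = - \frac{113807614253193}{163280}$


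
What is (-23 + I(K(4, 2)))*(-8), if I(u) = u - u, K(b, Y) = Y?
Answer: 184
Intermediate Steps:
I(u) = 0
(-23 + I(K(4, 2)))*(-8) = (-23 + 0)*(-8) = -23*(-8) = 184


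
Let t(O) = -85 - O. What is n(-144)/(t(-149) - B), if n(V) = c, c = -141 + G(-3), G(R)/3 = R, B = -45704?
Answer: -25/7628 ≈ -0.0032774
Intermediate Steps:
G(R) = 3*R
c = -150 (c = -141 + 3*(-3) = -141 - 9 = -150)
n(V) = -150
n(-144)/(t(-149) - B) = -150/((-85 - 1*(-149)) - 1*(-45704)) = -150/((-85 + 149) + 45704) = -150/(64 + 45704) = -150/45768 = -150*1/45768 = -25/7628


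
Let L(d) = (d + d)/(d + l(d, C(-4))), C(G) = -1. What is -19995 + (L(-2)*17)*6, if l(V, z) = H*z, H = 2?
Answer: -19893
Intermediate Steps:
l(V, z) = 2*z
L(d) = 2*d/(-2 + d) (L(d) = (d + d)/(d + 2*(-1)) = (2*d)/(d - 2) = (2*d)/(-2 + d) = 2*d/(-2 + d))
-19995 + (L(-2)*17)*6 = -19995 + ((2*(-2)/(-2 - 2))*17)*6 = -19995 + ((2*(-2)/(-4))*17)*6 = -19995 + ((2*(-2)*(-¼))*17)*6 = -19995 + (1*17)*6 = -19995 + 17*6 = -19995 + 102 = -19893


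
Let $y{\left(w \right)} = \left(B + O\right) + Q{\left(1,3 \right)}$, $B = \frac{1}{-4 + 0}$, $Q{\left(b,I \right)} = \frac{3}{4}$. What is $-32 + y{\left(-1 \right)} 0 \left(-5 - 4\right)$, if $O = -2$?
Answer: $-32$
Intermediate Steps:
$Q{\left(b,I \right)} = \frac{3}{4}$ ($Q{\left(b,I \right)} = 3 \cdot \frac{1}{4} = \frac{3}{4}$)
$B = - \frac{1}{4}$ ($B = \frac{1}{-4} = - \frac{1}{4} \approx -0.25$)
$y{\left(w \right)} = - \frac{3}{2}$ ($y{\left(w \right)} = \left(- \frac{1}{4} - 2\right) + \frac{3}{4} = - \frac{9}{4} + \frac{3}{4} = - \frac{3}{2}$)
$-32 + y{\left(-1 \right)} 0 \left(-5 - 4\right) = -32 - \frac{3 \cdot 0 \left(-5 - 4\right)}{2} = -32 - \frac{3 \cdot 0 \left(-9\right)}{2} = -32 - 0 = -32 + 0 = -32$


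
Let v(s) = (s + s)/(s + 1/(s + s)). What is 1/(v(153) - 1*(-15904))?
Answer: 46819/744703012 ≈ 6.2869e-5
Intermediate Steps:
v(s) = 2*s/(s + 1/(2*s)) (v(s) = (2*s)/(s + 1/(2*s)) = 2*s/(s + 1/(2*s)))
1/(v(153) - 1*(-15904)) = 1/(4*153²/(1 + 2*153²) - 1*(-15904)) = 1/(4*23409/(1 + 2*23409) + 15904) = 1/(4*23409/(1 + 46818) + 15904) = 1/(4*23409/46819 + 15904) = 1/(4*23409*(1/46819) + 15904) = 1/(93636/46819 + 15904) = 1/(744703012/46819) = 46819/744703012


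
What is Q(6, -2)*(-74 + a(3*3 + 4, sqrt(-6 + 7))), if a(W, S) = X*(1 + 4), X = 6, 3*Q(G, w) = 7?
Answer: -308/3 ≈ -102.67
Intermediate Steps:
Q(G, w) = 7/3 (Q(G, w) = (1/3)*7 = 7/3)
a(W, S) = 30 (a(W, S) = 6*(1 + 4) = 6*5 = 30)
Q(6, -2)*(-74 + a(3*3 + 4, sqrt(-6 + 7))) = 7*(-74 + 30)/3 = (7/3)*(-44) = -308/3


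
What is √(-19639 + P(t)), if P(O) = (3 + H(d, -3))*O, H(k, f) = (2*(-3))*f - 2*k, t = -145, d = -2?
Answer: 4*I*√1454 ≈ 152.53*I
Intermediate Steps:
H(k, f) = -6*f - 2*k
P(O) = 25*O (P(O) = (3 + (-6*(-3) - 2*(-2)))*O = (3 + (18 + 4))*O = (3 + 22)*O = 25*O)
√(-19639 + P(t)) = √(-19639 + 25*(-145)) = √(-19639 - 3625) = √(-23264) = 4*I*√1454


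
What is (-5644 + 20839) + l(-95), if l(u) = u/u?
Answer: 15196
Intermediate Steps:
l(u) = 1
(-5644 + 20839) + l(-95) = (-5644 + 20839) + 1 = 15195 + 1 = 15196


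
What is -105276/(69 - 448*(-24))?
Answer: -35092/3607 ≈ -9.7289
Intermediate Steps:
-105276/(69 - 448*(-24)) = -105276/(69 + 10752) = -105276/10821 = -105276*1/10821 = -35092/3607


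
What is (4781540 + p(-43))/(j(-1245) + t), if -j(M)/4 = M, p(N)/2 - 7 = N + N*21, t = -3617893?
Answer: -4779662/3612913 ≈ -1.3229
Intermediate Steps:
p(N) = 14 + 44*N (p(N) = 14 + 2*(N + N*21) = 14 + 2*(N + 21*N) = 14 + 2*(22*N) = 14 + 44*N)
j(M) = -4*M
(4781540 + p(-43))/(j(-1245) + t) = (4781540 + (14 + 44*(-43)))/(-4*(-1245) - 3617893) = (4781540 + (14 - 1892))/(4980 - 3617893) = (4781540 - 1878)/(-3612913) = 4779662*(-1/3612913) = -4779662/3612913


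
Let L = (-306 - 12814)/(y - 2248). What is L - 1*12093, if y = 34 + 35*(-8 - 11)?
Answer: -34802627/2879 ≈ -12088.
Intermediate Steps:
y = -631 (y = 34 + 35*(-19) = 34 - 665 = -631)
L = 13120/2879 (L = (-306 - 12814)/(-631 - 2248) = -13120/(-2879) = -13120*(-1/2879) = 13120/2879 ≈ 4.5571)
L - 1*12093 = 13120/2879 - 1*12093 = 13120/2879 - 12093 = -34802627/2879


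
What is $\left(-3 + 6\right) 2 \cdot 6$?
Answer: $36$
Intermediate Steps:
$\left(-3 + 6\right) 2 \cdot 6 = 3 \cdot 12 = 36$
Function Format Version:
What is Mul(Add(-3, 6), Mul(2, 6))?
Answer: 36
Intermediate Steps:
Mul(Add(-3, 6), Mul(2, 6)) = Mul(3, 12) = 36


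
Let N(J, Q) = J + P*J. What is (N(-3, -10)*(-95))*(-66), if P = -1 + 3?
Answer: -56430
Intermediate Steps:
P = 2
N(J, Q) = 3*J (N(J, Q) = J + 2*J = 3*J)
(N(-3, -10)*(-95))*(-66) = ((3*(-3))*(-95))*(-66) = -9*(-95)*(-66) = 855*(-66) = -56430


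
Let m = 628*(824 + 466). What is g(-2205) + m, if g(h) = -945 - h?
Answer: 811380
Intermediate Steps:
m = 810120 (m = 628*1290 = 810120)
g(-2205) + m = (-945 - 1*(-2205)) + 810120 = (-945 + 2205) + 810120 = 1260 + 810120 = 811380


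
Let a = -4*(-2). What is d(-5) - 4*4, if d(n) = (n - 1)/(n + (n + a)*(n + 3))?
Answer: -170/11 ≈ -15.455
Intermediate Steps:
a = 8
d(n) = (-1 + n)/(n + (3 + n)*(8 + n)) (d(n) = (n - 1)/(n + (n + 8)*(n + 3)) = (-1 + n)/(n + (8 + n)*(3 + n)) = (-1 + n)/(n + (3 + n)*(8 + n)))
d(-5) - 4*4 = (-1 - 5)/(24 + (-5)² + 12*(-5)) - 4*4 = -6/(24 + 25 - 60) - 16 = -6/(-11) - 16 = -1/11*(-6) - 16 = 6/11 - 16 = -170/11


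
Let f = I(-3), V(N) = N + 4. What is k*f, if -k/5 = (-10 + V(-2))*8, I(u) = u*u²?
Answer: -8640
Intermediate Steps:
I(u) = u³
V(N) = 4 + N
f = -27 (f = (-3)³ = -27)
k = 320 (k = -5*(-10 + (4 - 2))*8 = -5*(-10 + 2)*8 = -(-40)*8 = -5*(-64) = 320)
k*f = 320*(-27) = -8640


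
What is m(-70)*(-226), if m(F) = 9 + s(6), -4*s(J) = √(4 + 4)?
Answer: -2034 + 113*√2 ≈ -1874.2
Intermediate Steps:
s(J) = -√2/2 (s(J) = -√(4 + 4)/4 = -√2/2)
m(F) = 9 - √2/2
m(-70)*(-226) = (9 - √2/2)*(-226) = -2034 + 113*√2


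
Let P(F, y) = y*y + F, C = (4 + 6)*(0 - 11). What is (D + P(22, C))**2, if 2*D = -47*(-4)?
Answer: 149230656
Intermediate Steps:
D = 94 (D = (-47*(-4))/2 = (1/2)*188 = 94)
C = -110 (C = 10*(-11) = -110)
P(F, y) = F + y**2 (P(F, y) = y**2 + F = F + y**2)
(D + P(22, C))**2 = (94 + (22 + (-110)**2))**2 = (94 + (22 + 12100))**2 = (94 + 12122)**2 = 12216**2 = 149230656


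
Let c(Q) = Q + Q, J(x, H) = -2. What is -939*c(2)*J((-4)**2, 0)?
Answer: 7512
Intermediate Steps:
c(Q) = 2*Q
-939*c(2)*J((-4)**2, 0) = -939*2*2*(-2) = -3756*(-2) = -939*(-8) = 7512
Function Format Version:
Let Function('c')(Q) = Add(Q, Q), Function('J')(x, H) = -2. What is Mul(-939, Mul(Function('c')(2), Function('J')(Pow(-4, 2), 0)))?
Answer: 7512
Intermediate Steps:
Function('c')(Q) = Mul(2, Q)
Mul(-939, Mul(Function('c')(2), Function('J')(Pow(-4, 2), 0))) = Mul(-939, Mul(Mul(2, 2), -2)) = Mul(-939, Mul(4, -2)) = Mul(-939, -8) = 7512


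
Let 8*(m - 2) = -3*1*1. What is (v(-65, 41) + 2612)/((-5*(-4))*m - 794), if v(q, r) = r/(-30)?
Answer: -78319/22845 ≈ -3.4283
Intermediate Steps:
m = 13/8 (m = 2 + (-3*1*1)/8 = 2 + (-3*1)/8 = 2 + (⅛)*(-3) = 2 - 3/8 = 13/8 ≈ 1.6250)
v(q, r) = -r/30 (v(q, r) = r*(-1/30) = -r/30)
(v(-65, 41) + 2612)/((-5*(-4))*m - 794) = (-1/30*41 + 2612)/(-5*(-4)*(13/8) - 794) = (-41/30 + 2612)/(20*(13/8) - 794) = 78319/(30*(65/2 - 794)) = 78319/(30*(-1523/2)) = (78319/30)*(-2/1523) = -78319/22845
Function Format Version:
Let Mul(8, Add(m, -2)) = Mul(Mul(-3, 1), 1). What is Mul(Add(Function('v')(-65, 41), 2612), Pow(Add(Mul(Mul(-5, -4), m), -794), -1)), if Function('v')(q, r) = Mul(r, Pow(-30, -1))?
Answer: Rational(-78319, 22845) ≈ -3.4283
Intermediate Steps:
m = Rational(13, 8) (m = Add(2, Mul(Rational(1, 8), Mul(Mul(-3, 1), 1))) = Add(2, Mul(Rational(1, 8), Mul(-3, 1))) = Add(2, Mul(Rational(1, 8), -3)) = Add(2, Rational(-3, 8)) = Rational(13, 8) ≈ 1.6250)
Function('v')(q, r) = Mul(Rational(-1, 30), r) (Function('v')(q, r) = Mul(r, Rational(-1, 30)) = Mul(Rational(-1, 30), r))
Mul(Add(Function('v')(-65, 41), 2612), Pow(Add(Mul(Mul(-5, -4), m), -794), -1)) = Mul(Add(Mul(Rational(-1, 30), 41), 2612), Pow(Add(Mul(Mul(-5, -4), Rational(13, 8)), -794), -1)) = Mul(Add(Rational(-41, 30), 2612), Pow(Add(Mul(20, Rational(13, 8)), -794), -1)) = Mul(Rational(78319, 30), Pow(Add(Rational(65, 2), -794), -1)) = Mul(Rational(78319, 30), Pow(Rational(-1523, 2), -1)) = Mul(Rational(78319, 30), Rational(-2, 1523)) = Rational(-78319, 22845)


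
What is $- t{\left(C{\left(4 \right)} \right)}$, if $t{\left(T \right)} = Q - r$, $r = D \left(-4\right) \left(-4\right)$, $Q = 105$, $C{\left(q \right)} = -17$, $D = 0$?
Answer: $-105$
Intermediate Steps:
$r = 0$ ($r = 0 \left(-4\right) \left(-4\right) = 0 \left(-4\right) = 0$)
$t{\left(T \right)} = 105$ ($t{\left(T \right)} = 105 - 0 = 105 + 0 = 105$)
$- t{\left(C{\left(4 \right)} \right)} = \left(-1\right) 105 = -105$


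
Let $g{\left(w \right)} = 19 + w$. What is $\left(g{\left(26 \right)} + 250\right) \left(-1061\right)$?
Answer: $-312995$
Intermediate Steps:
$\left(g{\left(26 \right)} + 250\right) \left(-1061\right) = \left(\left(19 + 26\right) + 250\right) \left(-1061\right) = \left(45 + 250\right) \left(-1061\right) = 295 \left(-1061\right) = -312995$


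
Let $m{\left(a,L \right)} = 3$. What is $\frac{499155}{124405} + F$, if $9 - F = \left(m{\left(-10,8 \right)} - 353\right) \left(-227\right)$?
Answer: $- \frac{1976471690}{24881} \approx -79437.0$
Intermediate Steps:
$F = -79441$ ($F = 9 - \left(3 - 353\right) \left(-227\right) = 9 - \left(-350\right) \left(-227\right) = 9 - 79450 = -79441$)
$\frac{499155}{124405} + F = \frac{499155}{124405} - 79441 = 499155 \cdot \frac{1}{124405} - 79441 = \frac{99831}{24881} - 79441 = - \frac{1976471690}{24881}$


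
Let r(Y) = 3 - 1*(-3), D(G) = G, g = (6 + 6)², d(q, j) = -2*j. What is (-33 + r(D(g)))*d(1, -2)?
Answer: -108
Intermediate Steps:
g = 144 (g = 12² = 144)
r(Y) = 6 (r(Y) = 3 + 3 = 6)
(-33 + r(D(g)))*d(1, -2) = (-33 + 6)*(-2*(-2)) = -27*4 = -108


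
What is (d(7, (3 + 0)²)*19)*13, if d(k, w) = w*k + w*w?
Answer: 35568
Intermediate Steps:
d(k, w) = w² + k*w (d(k, w) = k*w + w² = w² + k*w)
(d(7, (3 + 0)²)*19)*13 = (((3 + 0)²*(7 + (3 + 0)²))*19)*13 = ((3²*(7 + 3²))*19)*13 = ((9*(7 + 9))*19)*13 = ((9*16)*19)*13 = (144*19)*13 = 2736*13 = 35568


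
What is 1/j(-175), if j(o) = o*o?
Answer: 1/30625 ≈ 3.2653e-5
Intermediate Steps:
j(o) = o**2
1/j(-175) = 1/((-175)**2) = 1/30625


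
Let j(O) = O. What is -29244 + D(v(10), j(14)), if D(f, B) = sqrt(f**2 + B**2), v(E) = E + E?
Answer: -29244 + 2*sqrt(149) ≈ -29220.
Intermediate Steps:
v(E) = 2*E
D(f, B) = sqrt(B**2 + f**2)
-29244 + D(v(10), j(14)) = -29244 + sqrt(14**2 + (2*10)**2) = -29244 + sqrt(196 + 20**2) = -29244 + sqrt(196 + 400) = -29244 + sqrt(596) = -29244 + 2*sqrt(149)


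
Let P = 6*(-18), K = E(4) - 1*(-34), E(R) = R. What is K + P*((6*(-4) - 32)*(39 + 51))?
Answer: 544358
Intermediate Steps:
K = 38 (K = 4 - 1*(-34) = 4 + 34 = 38)
P = -108
K + P*((6*(-4) - 32)*(39 + 51)) = 38 - 108*(6*(-4) - 32)*(39 + 51) = 38 - 108*(-24 - 32)*90 = 38 - (-6048)*90 = 38 - 108*(-5040) = 38 + 544320 = 544358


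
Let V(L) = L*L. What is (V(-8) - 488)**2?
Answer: 179776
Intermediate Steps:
V(L) = L**2
(V(-8) - 488)**2 = ((-8)**2 - 488)**2 = (64 - 488)**2 = (-424)**2 = 179776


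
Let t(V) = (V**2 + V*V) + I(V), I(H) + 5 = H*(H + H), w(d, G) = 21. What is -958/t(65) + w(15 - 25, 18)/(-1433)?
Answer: -1727609/24210535 ≈ -0.071358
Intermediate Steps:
I(H) = -5 + 2*H**2 (I(H) = -5 + H*(H + H) = -5 + H*(2*H) = -5 + 2*H**2)
t(V) = -5 + 4*V**2 (t(V) = (V**2 + V*V) + (-5 + 2*V**2) = (V**2 + V**2) + (-5 + 2*V**2) = 2*V**2 + (-5 + 2*V**2) = -5 + 4*V**2)
-958/t(65) + w(15 - 25, 18)/(-1433) = -958/(-5 + 4*65**2) + 21/(-1433) = -958/(-5 + 4*4225) + 21*(-1/1433) = -958/(-5 + 16900) - 21/1433 = -958/16895 - 21/1433 = -1727609/24210535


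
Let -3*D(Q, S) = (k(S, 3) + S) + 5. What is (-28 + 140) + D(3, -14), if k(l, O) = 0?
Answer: 115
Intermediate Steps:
D(Q, S) = -5/3 - S/3 (D(Q, S) = -((0 + S) + 5)/3 = -(S + 5)/3 = -(5 + S)/3 = -5/3 - S/3)
(-28 + 140) + D(3, -14) = (-28 + 140) + (-5/3 - ⅓*(-14)) = 112 + (-5/3 + 14/3) = 112 + 3 = 115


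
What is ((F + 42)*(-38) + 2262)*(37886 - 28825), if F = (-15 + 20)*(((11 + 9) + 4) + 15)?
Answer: -61107384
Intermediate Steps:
F = 195 (F = 5*((20 + 4) + 15) = 5*(24 + 15) = 5*39 = 195)
((F + 42)*(-38) + 2262)*(37886 - 28825) = ((195 + 42)*(-38) + 2262)*(37886 - 28825) = (237*(-38) + 2262)*9061 = (-9006 + 2262)*9061 = -6744*9061 = -61107384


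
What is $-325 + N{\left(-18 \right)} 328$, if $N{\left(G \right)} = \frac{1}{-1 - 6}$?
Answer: $- \frac{2603}{7} \approx -371.86$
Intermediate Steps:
$N{\left(G \right)} = - \frac{1}{7}$ ($N{\left(G \right)} = \frac{1}{-7} = - \frac{1}{7}$)
$-325 + N{\left(-18 \right)} 328 = -325 - \frac{328}{7} = - \frac{2603}{7}$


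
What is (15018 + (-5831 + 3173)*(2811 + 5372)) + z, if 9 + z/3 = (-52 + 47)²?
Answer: -21735348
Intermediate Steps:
z = 48 (z = -27 + 3*(-52 + 47)² = -27 + 3*(-5)² = -27 + 3*25 = -27 + 75 = 48)
(15018 + (-5831 + 3173)*(2811 + 5372)) + z = (15018 + (-5831 + 3173)*(2811 + 5372)) + 48 = (15018 - 2658*8183) + 48 = (15018 - 21750414) + 48 = -21735396 + 48 = -21735348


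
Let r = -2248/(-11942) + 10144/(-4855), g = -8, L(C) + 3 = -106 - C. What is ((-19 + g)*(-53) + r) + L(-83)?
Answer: 40674720221/28989205 ≈ 1403.1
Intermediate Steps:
L(C) = -109 - C (L(C) = -3 + (-106 - C) = -109 - C)
r = -55112804/28989205 (r = -2248*(-1/11942) + 10144*(-1/4855) = 1124/5971 - 10144/4855 = -55112804/28989205 ≈ -1.9011)
((-19 + g)*(-53) + r) + L(-83) = ((-19 - 8)*(-53) - 55112804/28989205) + (-109 - 1*(-83)) = (-27*(-53) - 55112804/28989205) + (-109 + 83) = (1431 - 55112804/28989205) - 26 = 41428439551/28989205 - 26 = 40674720221/28989205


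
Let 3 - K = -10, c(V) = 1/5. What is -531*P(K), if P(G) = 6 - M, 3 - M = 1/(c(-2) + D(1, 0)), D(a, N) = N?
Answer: -4248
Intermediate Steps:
c(V) = ⅕
K = 13 (K = 3 - 1*(-10) = 3 + 10 = 13)
M = -2 (M = 3 - 1/(⅕ + 0) = 3 - 1/⅕ = 3 - 1*5 = 3 - 5 = -2)
P(G) = 8 (P(G) = 6 - 1*(-2) = 6 + 2 = 8)
-531*P(K) = -531*8 = -4248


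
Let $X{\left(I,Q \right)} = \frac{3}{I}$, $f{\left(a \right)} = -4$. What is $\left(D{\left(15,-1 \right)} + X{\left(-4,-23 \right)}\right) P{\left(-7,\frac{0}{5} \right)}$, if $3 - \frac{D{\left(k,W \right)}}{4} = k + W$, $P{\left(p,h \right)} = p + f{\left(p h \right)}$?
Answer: $\frac{1969}{4} \approx 492.25$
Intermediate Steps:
$P{\left(p,h \right)} = -4 + p$ ($P{\left(p,h \right)} = p - 4 = -4 + p$)
$D{\left(k,W \right)} = 12 - 4 W - 4 k$ ($D{\left(k,W \right)} = 12 - 4 \left(k + W\right) = 12 - 4 \left(W + k\right) = 12 - \left(4 W + 4 k\right) = 12 - 4 W - 4 k$)
$\left(D{\left(15,-1 \right)} + X{\left(-4,-23 \right)}\right) P{\left(-7,\frac{0}{5} \right)} = \left(\left(12 - -4 - 60\right) + \frac{3}{-4}\right) \left(-4 - 7\right) = \left(\left(12 + 4 - 60\right) + 3 \left(- \frac{1}{4}\right)\right) \left(-11\right) = \left(-44 - \frac{3}{4}\right) \left(-11\right) = \left(- \frac{179}{4}\right) \left(-11\right) = \frac{1969}{4}$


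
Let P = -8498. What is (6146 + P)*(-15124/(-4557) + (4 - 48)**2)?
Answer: -141399616/31 ≈ -4.5613e+6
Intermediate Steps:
(6146 + P)*(-15124/(-4557) + (4 - 48)**2) = (6146 - 8498)*(-15124/(-4557) + (4 - 48)**2) = -2352*(-15124*(-1/4557) + (-44)**2) = -2352*(15124/4557 + 1936) = -2352*8837476/4557 = -141399616/31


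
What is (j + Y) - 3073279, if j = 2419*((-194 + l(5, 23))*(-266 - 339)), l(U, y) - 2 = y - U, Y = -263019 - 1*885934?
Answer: 250425898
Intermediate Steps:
Y = -1148953 (Y = -263019 - 885934 = -1148953)
l(U, y) = 2 + y - U (l(U, y) = 2 + (y - U) = 2 + y - U)
j = 254648130 (j = 2419*((-194 + (2 + 23 - 1*5))*(-266 - 339)) = 2419*((-194 + (2 + 23 - 5))*(-605)) = 2419*((-194 + 20)*(-605)) = 2419*(-174*(-605)) = 2419*105270 = 254648130)
(j + Y) - 3073279 = (254648130 - 1148953) - 3073279 = 253499177 - 3073279 = 250425898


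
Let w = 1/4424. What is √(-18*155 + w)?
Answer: I*√13651312654/2212 ≈ 52.82*I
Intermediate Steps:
w = 1/4424 ≈ 0.00022604
√(-18*155 + w) = √(-18*155 + 1/4424) = √(-2790 + 1/4424) = √(-12342959/4424) = I*√13651312654/2212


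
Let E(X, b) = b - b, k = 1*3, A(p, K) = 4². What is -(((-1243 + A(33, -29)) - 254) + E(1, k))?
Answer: 1481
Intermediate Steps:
A(p, K) = 16
k = 3
E(X, b) = 0
-(((-1243 + A(33, -29)) - 254) + E(1, k)) = -(((-1243 + 16) - 254) + 0) = -((-1227 - 254) + 0) = -(-1481 + 0) = -1*(-1481) = 1481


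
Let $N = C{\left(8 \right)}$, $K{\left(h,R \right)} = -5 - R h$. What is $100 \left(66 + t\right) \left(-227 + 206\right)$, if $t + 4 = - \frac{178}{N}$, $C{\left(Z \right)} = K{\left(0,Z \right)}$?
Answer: $-204960$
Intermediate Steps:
$K{\left(h,R \right)} = -5 - R h$
$C{\left(Z \right)} = -5$ ($C{\left(Z \right)} = -5 - Z 0 = -5 + 0 = -5$)
$N = -5$
$t = \frac{158}{5}$ ($t = -4 - \frac{178}{-5} = -4 - - \frac{178}{5} = -4 + \frac{178}{5} = \frac{158}{5} \approx 31.6$)
$100 \left(66 + t\right) \left(-227 + 206\right) = 100 \left(66 + \frac{158}{5}\right) \left(-227 + 206\right) = 100 \cdot \frac{488}{5} \left(-21\right) = 100 \left(- \frac{10248}{5}\right) = -204960$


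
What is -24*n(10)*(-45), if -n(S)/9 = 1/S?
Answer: -972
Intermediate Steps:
n(S) = -9/S
-24*n(10)*(-45) = -(-216)/10*(-45) = -24*(-9/10)*(-45) = (108/5)*(-45) = -972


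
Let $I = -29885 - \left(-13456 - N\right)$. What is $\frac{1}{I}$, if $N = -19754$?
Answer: $- \frac{1}{36183} \approx -2.7637 \cdot 10^{-5}$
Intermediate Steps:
$I = -36183$ ($I = -29885 - \left(-13456 - -19754\right) = -29885 - \left(-13456 + 19754\right) = -29885 - 6298 = -36183$)
$\frac{1}{I} = \frac{1}{-36183} = - \frac{1}{36183}$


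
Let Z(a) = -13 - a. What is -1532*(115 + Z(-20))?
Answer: -186904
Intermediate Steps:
-1532*(115 + Z(-20)) = -1532*(115 + (-13 - 1*(-20))) = -1532*(115 + (-13 + 20)) = -1532*(115 + 7) = -1532*122 = -186904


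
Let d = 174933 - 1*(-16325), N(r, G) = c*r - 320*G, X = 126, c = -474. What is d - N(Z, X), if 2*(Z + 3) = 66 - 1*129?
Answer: 215225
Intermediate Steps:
Z = -69/2 (Z = -3 + (66 - 1*129)/2 = -3 + (66 - 129)/2 = -3 + (½)*(-63) = -3 - 63/2 = -69/2 ≈ -34.500)
N(r, G) = -474*r - 320*G
d = 191258 (d = 174933 + 16325 = 191258)
d - N(Z, X) = 191258 - (-474*(-69/2) - 320*126) = 191258 - (16353 - 40320) = 191258 - 1*(-23967) = 191258 + 23967 = 215225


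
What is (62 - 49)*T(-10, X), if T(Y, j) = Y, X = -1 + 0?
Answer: -130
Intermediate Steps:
X = -1
(62 - 49)*T(-10, X) = (62 - 49)*(-10) = 13*(-10) = -130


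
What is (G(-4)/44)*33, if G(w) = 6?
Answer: 9/2 ≈ 4.5000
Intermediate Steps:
(G(-4)/44)*33 = (6/44)*33 = (6*(1/44))*33 = (3/22)*33 = 9/2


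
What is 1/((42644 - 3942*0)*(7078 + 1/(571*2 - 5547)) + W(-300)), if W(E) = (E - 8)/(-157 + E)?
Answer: 2013085/607617946794152 ≈ 3.3131e-9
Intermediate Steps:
W(E) = (-8 + E)/(-157 + E)
1/((42644 - 3942*0)*(7078 + 1/(571*2 - 5547)) + W(-300)) = 1/((42644 - 3942*0)*(7078 + 1/(571*2 - 5547)) + (-8 - 300)/(-157 - 300)) = 1/((42644 + 0)*(7078 + 1/(1142 - 5547)) - 308/(-457)) = 1/(42644*(7078 + 1/(-4405)) - 1/457*(-308)) = 1/(42644*(7078 - 1/4405) + 308/457) = 1/(42644*(31178589/4405) + 308/457) = 1/(1329579749316/4405 + 308/457) = 1/(607617946794152/2013085) = 2013085/607617946794152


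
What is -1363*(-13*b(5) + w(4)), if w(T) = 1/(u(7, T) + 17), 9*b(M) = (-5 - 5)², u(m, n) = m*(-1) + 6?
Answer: 28338133/144 ≈ 1.9679e+5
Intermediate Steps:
u(m, n) = 6 - m (u(m, n) = -m + 6 = 6 - m)
b(M) = 100/9 (b(M) = (-5 - 5)²/9 = (⅑)*(-10)² = (⅑)*100 = 100/9)
w(T) = 1/16 (w(T) = 1/((6 - 1*7) + 17) = 1/((6 - 7) + 17) = 1/(-1 + 17) = 1/16)
-1363*(-13*b(5) + w(4)) = -1363*(-13*100/9 + 1/16) = -1363*(-1300/9 + 1/16) = -1363*(-20791/144) = 28338133/144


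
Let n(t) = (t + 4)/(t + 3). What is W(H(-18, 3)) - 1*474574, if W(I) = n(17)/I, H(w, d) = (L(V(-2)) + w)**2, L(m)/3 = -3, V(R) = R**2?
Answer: -2306429633/4860 ≈ -4.7457e+5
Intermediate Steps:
L(m) = -9 (L(m) = 3*(-3) = -9)
n(t) = (4 + t)/(3 + t)
H(w, d) = (-9 + w)**2
W(I) = 21/(20*I) (W(I) = ((4 + 17)/(3 + 17))/I = (21/20)/I = ((1/20)*21)/I = 21/(20*I))
W(H(-18, 3)) - 1*474574 = 21/(20*((-9 - 18)**2)) - 1*474574 = 21/(20*((-27)**2)) - 474574 = (21/20)/729 - 474574 = (21/20)*(1/729) - 474574 = 7/4860 - 474574 = -2306429633/4860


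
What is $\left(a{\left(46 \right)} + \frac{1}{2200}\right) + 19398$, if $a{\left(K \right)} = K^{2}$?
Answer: $\frac{47330801}{2200} \approx 21514.0$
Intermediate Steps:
$\left(a{\left(46 \right)} + \frac{1}{2200}\right) + 19398 = \left(46^{2} + \frac{1}{2200}\right) + 19398 = \left(2116 + \frac{1}{2200}\right) + 19398 = \frac{4655201}{2200} + 19398 = \frac{47330801}{2200}$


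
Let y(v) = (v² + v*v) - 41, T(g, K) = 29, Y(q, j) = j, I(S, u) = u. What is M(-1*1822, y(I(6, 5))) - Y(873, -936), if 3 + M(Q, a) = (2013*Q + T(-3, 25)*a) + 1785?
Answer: -3664707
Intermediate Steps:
y(v) = -41 + 2*v² (y(v) = (v² + v²) - 41 = 2*v² - 41 = -41 + 2*v²)
M(Q, a) = 1782 + 29*a + 2013*Q (M(Q, a) = -3 + ((2013*Q + 29*a) + 1785) = -3 + ((29*a + 2013*Q) + 1785) = -3 + (1785 + 29*a + 2013*Q) = 1782 + 29*a + 2013*Q)
M(-1*1822, y(I(6, 5))) - Y(873, -936) = (1782 + 29*(-41 + 2*5²) + 2013*(-1*1822)) - 1*(-936) = (1782 + 29*(-41 + 2*25) + 2013*(-1822)) + 936 = (1782 + 29*(-41 + 50) - 3667686) + 936 = (1782 + 29*9 - 3667686) + 936 = (1782 + 261 - 3667686) + 936 = -3665643 + 936 = -3664707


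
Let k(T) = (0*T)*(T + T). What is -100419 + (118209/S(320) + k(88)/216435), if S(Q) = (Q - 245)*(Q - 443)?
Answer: -308827828/3075 ≈ -1.0043e+5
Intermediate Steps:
S(Q) = (-443 + Q)*(-245 + Q) (S(Q) = (-245 + Q)*(-443 + Q) = (-443 + Q)*(-245 + Q))
k(T) = 0 (k(T) = 0*(2*T) = 0)
-100419 + (118209/S(320) + k(88)/216435) = -100419 + (118209/(108535 + 320² - 688*320) + 0/216435) = -100419 + (118209/(108535 + 102400 - 220160) + 0*(1/216435)) = -100419 + (118209/(-9225) + 0) = -100419 + (118209*(-1/9225) + 0) = -100419 + (-39403/3075 + 0) = -100419 - 39403/3075 = -308827828/3075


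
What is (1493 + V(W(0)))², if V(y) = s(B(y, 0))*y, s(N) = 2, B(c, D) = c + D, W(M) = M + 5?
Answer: 2259009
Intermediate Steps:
W(M) = 5 + M
B(c, D) = D + c
V(y) = 2*y
(1493 + V(W(0)))² = (1493 + 2*(5 + 0))² = (1493 + 2*5)² = (1493 + 10)² = 1503² = 2259009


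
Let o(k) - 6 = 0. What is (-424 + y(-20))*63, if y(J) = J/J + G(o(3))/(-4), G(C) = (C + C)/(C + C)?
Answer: -106659/4 ≈ -26665.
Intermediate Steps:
o(k) = 6 (o(k) = 6 + 0 = 6)
G(C) = 1 (G(C) = (2*C)/((2*C)) = (2*C)*(1/(2*C)) = 1)
y(J) = 3/4 (y(J) = J/J + 1/(-4) = 1 + 1*(-1/4) = 1 - 1/4 = 3/4)
(-424 + y(-20))*63 = (-424 + 3/4)*63 = -1693/4*63 = -106659/4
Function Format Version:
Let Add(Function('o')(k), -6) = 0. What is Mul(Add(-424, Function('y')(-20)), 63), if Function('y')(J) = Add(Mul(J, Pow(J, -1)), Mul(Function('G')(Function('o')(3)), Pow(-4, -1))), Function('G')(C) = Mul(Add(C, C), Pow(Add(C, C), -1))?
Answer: Rational(-106659, 4) ≈ -26665.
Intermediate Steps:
Function('o')(k) = 6 (Function('o')(k) = Add(6, 0) = 6)
Function('G')(C) = 1 (Function('G')(C) = Mul(Mul(2, C), Pow(Mul(2, C), -1)) = Mul(Mul(2, C), Mul(Rational(1, 2), Pow(C, -1))) = 1)
Function('y')(J) = Rational(3, 4) (Function('y')(J) = Add(Mul(J, Pow(J, -1)), Mul(1, Pow(-4, -1))) = Add(1, Mul(1, Rational(-1, 4))) = Add(1, Rational(-1, 4)) = Rational(3, 4))
Mul(Add(-424, Function('y')(-20)), 63) = Mul(Add(-424, Rational(3, 4)), 63) = Mul(Rational(-1693, 4), 63) = Rational(-106659, 4)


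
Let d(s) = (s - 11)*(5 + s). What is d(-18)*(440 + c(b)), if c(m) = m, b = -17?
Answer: 159471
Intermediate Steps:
d(s) = (-11 + s)*(5 + s)
d(-18)*(440 + c(b)) = (-55 + (-18)² - 6*(-18))*(440 - 17) = (-55 + 324 + 108)*423 = 377*423 = 159471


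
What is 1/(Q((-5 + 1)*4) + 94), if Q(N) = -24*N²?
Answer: -1/6050 ≈ -0.00016529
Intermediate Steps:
1/(Q((-5 + 1)*4) + 94) = 1/(-24*16*(-5 + 1)² + 94) = 1/(-24*(-4*4)² + 94) = 1/(-24*(-16)² + 94) = 1/(-24*256 + 94) = 1/(-6144 + 94) = 1/(-6050) = -1/6050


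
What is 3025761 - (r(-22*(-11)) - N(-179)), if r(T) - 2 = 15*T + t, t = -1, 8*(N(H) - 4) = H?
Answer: 24176893/8 ≈ 3.0221e+6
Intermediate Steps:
N(H) = 4 + H/8
r(T) = 1 + 15*T (r(T) = 2 + (15*T - 1) = 2 + (-1 + 15*T) = 1 + 15*T)
3025761 - (r(-22*(-11)) - N(-179)) = 3025761 - ((1 + 15*(-22*(-11))) - (4 + (⅛)*(-179))) = 3025761 - ((1 + 15*242) - (4 - 179/8)) = 3025761 - ((1 + 3630) - 1*(-147/8)) = 3025761 - (3631 + 147/8) = 3025761 - 1*29195/8 = 3025761 - 29195/8 = 24176893/8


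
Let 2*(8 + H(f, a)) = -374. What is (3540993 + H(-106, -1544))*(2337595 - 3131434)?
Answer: -2810823543522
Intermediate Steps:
H(f, a) = -195 (H(f, a) = -8 + (1/2)*(-374) = -8 - 187 = -195)
(3540993 + H(-106, -1544))*(2337595 - 3131434) = (3540993 - 195)*(2337595 - 3131434) = 3540798*(-793839) = -2810823543522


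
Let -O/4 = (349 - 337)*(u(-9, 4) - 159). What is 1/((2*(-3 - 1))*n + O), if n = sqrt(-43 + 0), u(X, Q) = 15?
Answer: 108/746539 + I*sqrt(43)/5972312 ≈ 0.00014467 + 1.098e-6*I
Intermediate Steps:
O = 6912 (O = -4*(349 - 337)*(15 - 159) = -48*(-144) = -4*(-1728) = 6912)
n = I*sqrt(43) (n = sqrt(-43) = I*sqrt(43) ≈ 6.5574*I)
1/((2*(-3 - 1))*n + O) = 1/((2*(-3 - 1))*(I*sqrt(43)) + 6912) = 1/((2*(-4))*(I*sqrt(43)) + 6912) = 1/(-8*I*sqrt(43) + 6912) = 1/(6912 - 8*I*sqrt(43))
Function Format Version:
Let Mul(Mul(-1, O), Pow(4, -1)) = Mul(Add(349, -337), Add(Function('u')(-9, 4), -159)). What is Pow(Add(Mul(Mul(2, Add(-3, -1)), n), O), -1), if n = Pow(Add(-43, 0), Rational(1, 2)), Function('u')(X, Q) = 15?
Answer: Add(Rational(108, 746539), Mul(Rational(1, 5972312), I, Pow(43, Rational(1, 2)))) ≈ Add(0.00014467, Mul(1.0980e-6, I))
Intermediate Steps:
O = 6912 (O = Mul(-4, Mul(Add(349, -337), Add(15, -159))) = Mul(-4, Mul(12, -144)) = Mul(-4, -1728) = 6912)
n = Mul(I, Pow(43, Rational(1, 2))) (n = Pow(-43, Rational(1, 2)) = Mul(I, Pow(43, Rational(1, 2))) ≈ Mul(6.5574, I))
Pow(Add(Mul(Mul(2, Add(-3, -1)), n), O), -1) = Pow(Add(Mul(Mul(2, Add(-3, -1)), Mul(I, Pow(43, Rational(1, 2)))), 6912), -1) = Pow(Add(Mul(Mul(2, -4), Mul(I, Pow(43, Rational(1, 2)))), 6912), -1) = Pow(Add(Mul(-8, Mul(I, Pow(43, Rational(1, 2)))), 6912), -1) = Pow(Add(Mul(-8, I, Pow(43, Rational(1, 2))), 6912), -1) = Pow(Add(6912, Mul(-8, I, Pow(43, Rational(1, 2)))), -1)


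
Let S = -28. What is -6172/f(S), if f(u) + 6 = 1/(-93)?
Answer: 573996/559 ≈ 1026.8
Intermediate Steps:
f(u) = -559/93 (f(u) = -6 + 1/(-93) = -6 - 1/93 = -559/93)
-6172/f(S) = -6172/(-559/93) = -6172*(-93/559) = 573996/559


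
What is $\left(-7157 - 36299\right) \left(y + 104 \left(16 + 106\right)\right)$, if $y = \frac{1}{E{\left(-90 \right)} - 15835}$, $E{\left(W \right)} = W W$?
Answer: $- \frac{609263543232}{1105} \approx -5.5137 \cdot 10^{8}$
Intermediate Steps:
$E{\left(W \right)} = W^{2}$
$y = - \frac{1}{7735}$ ($y = \frac{1}{\left(-90\right)^{2} - 15835} = \frac{1}{8100 - 15835} = \frac{1}{-7735} = - \frac{1}{7735} \approx -0.00012928$)
$\left(-7157 - 36299\right) \left(y + 104 \left(16 + 106\right)\right) = \left(-7157 - 36299\right) \left(- \frac{1}{7735} + 104 \left(16 + 106\right)\right) = - 43456 \left(- \frac{1}{7735} + 104 \cdot 122\right) = - 43456 \left(- \frac{1}{7735} + 12688\right) = \left(-43456\right) \frac{98141679}{7735} = - \frac{609263543232}{1105}$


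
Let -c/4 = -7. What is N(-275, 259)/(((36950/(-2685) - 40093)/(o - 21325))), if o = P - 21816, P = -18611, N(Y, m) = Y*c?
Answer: -255338344800/21537331 ≈ -11856.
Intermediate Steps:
c = 28 (c = -4*(-7) = 28)
N(Y, m) = 28*Y (N(Y, m) = Y*28 = 28*Y)
o = -40427 (o = -18611 - 21816 = -40427)
N(-275, 259)/(((36950/(-2685) - 40093)/(o - 21325))) = (28*(-275))/(((36950/(-2685) - 40093)/(-40427 - 21325))) = -7700*(-61752/(36950*(-1/2685) - 40093)) = -7700*(-61752/(-7390/537 - 40093)) = -7700/((-21537331/537*(-1/61752))) = -7700/21537331/33160824 = -7700*33160824/21537331 = -255338344800/21537331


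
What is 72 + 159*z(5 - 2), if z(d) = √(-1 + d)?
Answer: 72 + 159*√2 ≈ 296.86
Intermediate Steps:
72 + 159*z(5 - 2) = 72 + 159*√(-1 + (5 - 2)) = 72 + 159*√(-1 + 3) = 72 + 159*√2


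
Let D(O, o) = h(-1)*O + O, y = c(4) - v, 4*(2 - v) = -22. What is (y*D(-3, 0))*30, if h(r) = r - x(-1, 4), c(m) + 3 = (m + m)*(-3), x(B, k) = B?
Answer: 3105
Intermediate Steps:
v = 15/2 (v = 2 - 1/4*(-22) = 2 + 11/2 = 15/2 ≈ 7.5000)
c(m) = -3 - 6*m (c(m) = -3 + (m + m)*(-3) = -3 + (2*m)*(-3) = -3 - 6*m)
h(r) = 1 + r (h(r) = r - 1*(-1) = r + 1 = 1 + r)
y = -69/2 (y = (-3 - 6*4) - 1*15/2 = (-3 - 24) - 15/2 = -27 - 15/2 = -69/2 ≈ -34.500)
D(O, o) = O (D(O, o) = (1 - 1)*O + O = 0*O + O = 0 + O = O)
(y*D(-3, 0))*30 = -69/2*(-3)*30 = (207/2)*30 = 3105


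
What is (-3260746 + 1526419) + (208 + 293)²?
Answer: -1483326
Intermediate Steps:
(-3260746 + 1526419) + (208 + 293)² = -1734327 + 501² = -1734327 + 251001 = -1483326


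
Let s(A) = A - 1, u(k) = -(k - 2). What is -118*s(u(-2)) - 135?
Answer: -489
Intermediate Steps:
u(k) = 2 - k (u(k) = -(-2 + k) = 2 - k)
s(A) = -1 + A
-118*s(u(-2)) - 135 = -118*(-1 + (2 - 1*(-2))) - 135 = -118*(-1 + (2 + 2)) - 135 = -118*(-1 + 4) - 135 = -118*3 - 135 = -354 - 135 = -489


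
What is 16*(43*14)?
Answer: 9632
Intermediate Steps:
16*(43*14) = 16*602 = 9632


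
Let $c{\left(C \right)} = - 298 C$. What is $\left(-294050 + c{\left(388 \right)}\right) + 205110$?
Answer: $-204564$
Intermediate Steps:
$\left(-294050 + c{\left(388 \right)}\right) + 205110 = \left(-294050 - 115624\right) + 205110 = -409674 + 205110 = -204564$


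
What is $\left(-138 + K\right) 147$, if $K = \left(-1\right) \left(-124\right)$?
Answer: $-2058$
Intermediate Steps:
$K = 124$
$\left(-138 + K\right) 147 = \left(-138 + 124\right) 147 = \left(-14\right) 147 = -2058$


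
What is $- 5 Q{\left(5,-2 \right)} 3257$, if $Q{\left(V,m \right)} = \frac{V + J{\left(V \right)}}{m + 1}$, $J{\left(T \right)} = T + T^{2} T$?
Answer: $2198475$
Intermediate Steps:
$J{\left(T \right)} = T + T^{3}$
$Q{\left(V,m \right)} = \frac{V^{3} + 2 V}{1 + m}$ ($Q{\left(V,m \right)} = \frac{V + \left(V + V^{3}\right)}{m + 1} = \frac{V^{3} + 2 V}{1 + m}$)
$- 5 Q{\left(5,-2 \right)} 3257 = - 5 \frac{5 \left(2 + 5^{2}\right)}{1 - 2} \cdot 3257 = - 5 \frac{5 \left(2 + 25\right)}{-1} \cdot 3257 = - 5 \cdot 5 \left(-1\right) 27 \cdot 3257 = \left(-5\right) \left(-135\right) 3257 = 675 \cdot 3257 = 2198475$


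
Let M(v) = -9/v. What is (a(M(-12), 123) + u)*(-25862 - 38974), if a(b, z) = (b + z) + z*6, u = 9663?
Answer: -682382691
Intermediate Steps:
a(b, z) = b + 7*z (a(b, z) = (b + z) + 6*z = b + 7*z)
(a(M(-12), 123) + u)*(-25862 - 38974) = ((-9/(-12) + 7*123) + 9663)*(-25862 - 38974) = ((-9*(-1/12) + 861) + 9663)*(-64836) = ((¾ + 861) + 9663)*(-64836) = (3447/4 + 9663)*(-64836) = (42099/4)*(-64836) = -682382691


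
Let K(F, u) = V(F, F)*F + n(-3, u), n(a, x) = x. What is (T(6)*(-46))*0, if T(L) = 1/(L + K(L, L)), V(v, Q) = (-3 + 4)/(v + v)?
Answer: 0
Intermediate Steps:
V(v, Q) = 1/(2*v)
K(F, u) = ½ + u (K(F, u) = (1/(2*F))*F + u = ½ + u)
T(L) = 1/(½ + 2*L) (T(L) = 1/(L + (½ + L)) = 1/(½ + 2*L))
(T(6)*(-46))*0 = ((2/(1 + 4*6))*(-46))*0 = ((2/(1 + 24))*(-46))*0 = ((2/25)*(-46))*0 = -92/25*0 = 0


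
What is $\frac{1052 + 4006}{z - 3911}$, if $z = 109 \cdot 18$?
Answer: $- \frac{5058}{1949} \approx -2.5952$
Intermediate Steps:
$z = 1962$
$\frac{1052 + 4006}{z - 3911} = \frac{1052 + 4006}{1962 - 3911} = \frac{5058}{-1949} = 5058 \left(- \frac{1}{1949}\right) = - \frac{5058}{1949}$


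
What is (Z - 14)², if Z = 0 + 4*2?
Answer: 36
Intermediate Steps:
Z = 8 (Z = 0 + 8 = 8)
(Z - 14)² = (8 - 14)² = (-6)² = 36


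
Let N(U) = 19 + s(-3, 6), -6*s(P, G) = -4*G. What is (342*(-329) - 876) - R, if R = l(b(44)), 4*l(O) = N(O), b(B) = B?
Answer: -453599/4 ≈ -1.1340e+5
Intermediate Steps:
s(P, G) = 2*G/3 (s(P, G) = -(-2)*G/3 = 2*G/3)
N(U) = 23 (N(U) = 19 + (⅔)*6 = 19 + 4 = 23)
l(O) = 23/4 (l(O) = (¼)*23 = 23/4)
R = 23/4 ≈ 5.7500
(342*(-329) - 876) - R = (342*(-329) - 876) - 1*23/4 = (-112518 - 876) - 23/4 = -113394 - 23/4 = -453599/4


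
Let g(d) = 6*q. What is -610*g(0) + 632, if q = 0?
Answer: 632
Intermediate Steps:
g(d) = 0 (g(d) = 6*0 = 0)
-610*g(0) + 632 = -610*0 + 632 = 0 + 632 = 632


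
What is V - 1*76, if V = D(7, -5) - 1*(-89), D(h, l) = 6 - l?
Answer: 24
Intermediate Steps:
V = 100 (V = (6 - 1*(-5)) - 1*(-89) = (6 + 5) + 89 = 11 + 89 = 100)
V - 1*76 = 100 - 1*76 = 100 - 76 = 24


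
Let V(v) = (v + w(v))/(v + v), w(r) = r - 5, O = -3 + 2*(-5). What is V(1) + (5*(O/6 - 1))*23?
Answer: -1097/3 ≈ -365.67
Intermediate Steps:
O = -13 (O = -3 - 10 = -13)
w(r) = -5 + r
V(v) = (-5 + 2*v)/(2*v) (V(v) = (v + (-5 + v))/(v + v) = (-5 + 2*v)/((2*v)) = (-5 + 2*v)*(1/(2*v)) = (-5 + 2*v)/(2*v))
V(1) + (5*(O/6 - 1))*23 = (-5/2 + 1)/1 + (5*(-13/6 - 1))*23 = 1*(-3/2) + (5*(-13*1/6 - 1))*23 = -3/2 + (5*(-13/6 - 1))*23 = -3/2 + (5*(-19/6))*23 = -3/2 - 95/6*23 = -3/2 - 2185/6 = -1097/3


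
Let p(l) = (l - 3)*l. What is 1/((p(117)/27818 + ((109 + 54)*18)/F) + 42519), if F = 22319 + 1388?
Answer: 329740663/14020442161086 ≈ 2.3519e-5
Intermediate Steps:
F = 23707
p(l) = l*(-3 + l) (p(l) = (-3 + l)*l = l*(-3 + l))
1/((p(117)/27818 + ((109 + 54)*18)/F) + 42519) = 1/(((117*(-3 + 117))/27818 + ((109 + 54)*18)/23707) + 42519) = 1/(((117*114)*(1/27818) + (163*18)*(1/23707)) + 42519) = 1/((13338*(1/27818) + 2934*(1/23707)) + 42519) = 1/((6669/13909 + 2934/23707) + 42519) = 1/(198910989/329740663 + 42519) = 1/(14020442161086/329740663) = 329740663/14020442161086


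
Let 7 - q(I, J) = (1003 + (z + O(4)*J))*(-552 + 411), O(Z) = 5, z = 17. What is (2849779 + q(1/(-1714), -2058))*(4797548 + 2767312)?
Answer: 11670430559760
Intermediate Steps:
q(I, J) = 143827 + 705*J (q(I, J) = 7 - (1003 + (17 + 5*J))*(-552 + 411) = 7 - (1020 + 5*J)*(-141) = 7 - (-143820 - 705*J) = 7 + (143820 + 705*J) = 143827 + 705*J)
(2849779 + q(1/(-1714), -2058))*(4797548 + 2767312) = (2849779 + (143827 + 705*(-2058)))*(4797548 + 2767312) = (2849779 + (143827 - 1450890))*7564860 = (2849779 - 1307063)*7564860 = 1542716*7564860 = 11670430559760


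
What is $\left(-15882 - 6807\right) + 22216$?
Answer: $-473$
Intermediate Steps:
$\left(-15882 - 6807\right) + 22216 = -22689 + 22216 = -473$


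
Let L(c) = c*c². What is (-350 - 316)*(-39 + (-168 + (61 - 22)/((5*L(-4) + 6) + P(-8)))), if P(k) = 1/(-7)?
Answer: 101113452/733 ≈ 1.3794e+5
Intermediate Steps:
L(c) = c³
P(k) = -⅐
(-350 - 316)*(-39 + (-168 + (61 - 22)/((5*L(-4) + 6) + P(-8)))) = (-350 - 316)*(-39 + (-168 + (61 - 22)/((5*(-4)³ + 6) - ⅐))) = -666*(-39 + (-168 + 39/((5*(-64) + 6) - ⅐))) = -666*(-39 + (-168 + 39/((-320 + 6) - ⅐))) = -666*(-39 + (-168 + 39/(-314 - ⅐))) = -666*(-39 + (-168 + 39/(-2199/7))) = -666*(-39 + (-168 + 39*(-7/2199))) = -666*(-39 + (-168 - 91/733)) = -666*(-39 - 123235/733) = -666*(-151822/733) = 101113452/733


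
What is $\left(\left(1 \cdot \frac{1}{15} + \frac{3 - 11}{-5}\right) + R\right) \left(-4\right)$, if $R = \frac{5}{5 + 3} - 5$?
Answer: $\frac{65}{6} \approx 10.833$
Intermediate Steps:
$R = - \frac{35}{8}$ ($R = \frac{5}{8} - 5 = - \frac{35}{8} \approx -4.375$)
$\left(\left(1 \cdot \frac{1}{15} + \frac{3 - 11}{-5}\right) + R\right) \left(-4\right) = \left(\left(1 \cdot \frac{1}{15} + \frac{3 - 11}{-5}\right) - \frac{35}{8}\right) \left(-4\right) = \left(\left(1 \cdot \frac{1}{15} - - \frac{8}{5}\right) - \frac{35}{8}\right) \left(-4\right) = \left(\left(\frac{1}{15} + \frac{8}{5}\right) - \frac{35}{8}\right) \left(-4\right) = \left(\frac{5}{3} - \frac{35}{8}\right) \left(-4\right) = \left(- \frac{65}{24}\right) \left(-4\right) = \frac{65}{6}$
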